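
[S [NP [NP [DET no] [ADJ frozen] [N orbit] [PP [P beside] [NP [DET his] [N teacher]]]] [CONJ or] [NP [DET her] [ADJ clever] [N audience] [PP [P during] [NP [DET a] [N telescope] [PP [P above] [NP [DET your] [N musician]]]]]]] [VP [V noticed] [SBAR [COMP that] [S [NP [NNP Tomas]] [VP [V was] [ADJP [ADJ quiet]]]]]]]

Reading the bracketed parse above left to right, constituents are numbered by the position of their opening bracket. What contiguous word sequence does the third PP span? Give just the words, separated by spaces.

Opening `[PP` markers occur at word positions 4, 11, 14; the third of these opens the constituent [PP above your musician].

above your musician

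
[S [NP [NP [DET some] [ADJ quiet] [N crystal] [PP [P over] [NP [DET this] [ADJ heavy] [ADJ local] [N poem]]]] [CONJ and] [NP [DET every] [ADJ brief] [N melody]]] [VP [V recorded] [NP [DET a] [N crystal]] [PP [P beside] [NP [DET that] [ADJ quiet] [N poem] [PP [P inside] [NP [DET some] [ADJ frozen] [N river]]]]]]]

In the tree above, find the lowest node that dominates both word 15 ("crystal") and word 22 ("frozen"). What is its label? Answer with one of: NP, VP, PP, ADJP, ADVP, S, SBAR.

VP

The smallest bracket enclosing both words is [VP recorded a crystal beside that quiet poem inside some frozen river], so the label is VP.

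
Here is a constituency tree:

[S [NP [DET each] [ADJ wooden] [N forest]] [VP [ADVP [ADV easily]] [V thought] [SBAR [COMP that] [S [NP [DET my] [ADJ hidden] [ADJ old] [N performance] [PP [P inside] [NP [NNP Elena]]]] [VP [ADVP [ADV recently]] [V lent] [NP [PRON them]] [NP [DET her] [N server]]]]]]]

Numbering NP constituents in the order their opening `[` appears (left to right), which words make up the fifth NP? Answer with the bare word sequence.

her server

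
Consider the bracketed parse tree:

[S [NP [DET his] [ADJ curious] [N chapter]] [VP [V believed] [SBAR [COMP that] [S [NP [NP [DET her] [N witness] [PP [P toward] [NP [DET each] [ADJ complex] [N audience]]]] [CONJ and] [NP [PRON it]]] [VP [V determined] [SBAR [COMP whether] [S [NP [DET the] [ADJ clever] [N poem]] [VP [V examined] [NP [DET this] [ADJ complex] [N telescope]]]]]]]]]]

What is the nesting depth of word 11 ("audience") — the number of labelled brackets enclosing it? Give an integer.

9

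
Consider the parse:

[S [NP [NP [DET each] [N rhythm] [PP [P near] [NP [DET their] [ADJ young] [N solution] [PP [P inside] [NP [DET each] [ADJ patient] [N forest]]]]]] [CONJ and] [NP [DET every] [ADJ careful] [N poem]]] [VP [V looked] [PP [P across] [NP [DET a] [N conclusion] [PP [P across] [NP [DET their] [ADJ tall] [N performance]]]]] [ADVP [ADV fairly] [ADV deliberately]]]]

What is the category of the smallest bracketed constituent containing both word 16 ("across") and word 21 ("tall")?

PP

Word 16 lies under S → VP → PP → P; word 21 lies under S → VP → PP → NP → PP → NP → ADJ. The lowest shared node is the PP.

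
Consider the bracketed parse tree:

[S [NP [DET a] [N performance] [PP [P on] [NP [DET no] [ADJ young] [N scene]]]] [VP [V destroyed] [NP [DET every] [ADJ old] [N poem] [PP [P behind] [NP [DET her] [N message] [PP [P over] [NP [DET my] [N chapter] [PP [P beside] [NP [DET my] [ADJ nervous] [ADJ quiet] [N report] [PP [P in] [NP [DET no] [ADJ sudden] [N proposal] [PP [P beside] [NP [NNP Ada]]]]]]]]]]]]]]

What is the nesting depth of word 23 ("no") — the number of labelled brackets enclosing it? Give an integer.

The word sits inside DET, which is inside NP, inside PP, inside NP, inside PP, inside NP, inside PP, inside NP, inside PP, inside NP, inside VP, inside S — 12 brackets in all.

12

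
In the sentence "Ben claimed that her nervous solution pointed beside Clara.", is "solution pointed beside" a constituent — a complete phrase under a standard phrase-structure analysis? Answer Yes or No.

No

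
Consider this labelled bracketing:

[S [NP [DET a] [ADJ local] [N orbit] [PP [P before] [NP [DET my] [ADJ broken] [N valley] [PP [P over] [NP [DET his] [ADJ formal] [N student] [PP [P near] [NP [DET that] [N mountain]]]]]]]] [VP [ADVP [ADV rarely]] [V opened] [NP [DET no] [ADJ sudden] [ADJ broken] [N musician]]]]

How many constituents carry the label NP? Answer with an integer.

Listing each NP by its span: [NP a local orbit before my broken valley over his formal student near that mountain]; [NP my broken valley over his formal student near that mountain]; [NP his formal student near that mountain]; [NP that mountain]; [NP no sudden broken musician] — that makes 5.

5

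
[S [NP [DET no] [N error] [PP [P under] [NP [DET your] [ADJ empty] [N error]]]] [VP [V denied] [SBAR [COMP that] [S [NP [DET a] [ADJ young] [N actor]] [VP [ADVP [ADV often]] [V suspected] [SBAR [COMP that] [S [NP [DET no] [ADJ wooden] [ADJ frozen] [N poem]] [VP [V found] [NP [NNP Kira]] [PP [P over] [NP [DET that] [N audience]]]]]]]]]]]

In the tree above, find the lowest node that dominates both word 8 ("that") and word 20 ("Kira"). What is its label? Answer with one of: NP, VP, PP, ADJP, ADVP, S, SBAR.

The smallest bracket enclosing both words is [SBAR that a young actor often suspected that no wooden frozen poem found Kira over that audience], so the label is SBAR.

SBAR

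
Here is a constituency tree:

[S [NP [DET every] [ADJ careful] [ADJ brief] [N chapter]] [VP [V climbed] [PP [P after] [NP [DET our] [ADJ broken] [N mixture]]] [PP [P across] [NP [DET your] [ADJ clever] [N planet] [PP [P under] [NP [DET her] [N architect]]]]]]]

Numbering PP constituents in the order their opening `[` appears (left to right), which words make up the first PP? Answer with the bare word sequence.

after our broken mixture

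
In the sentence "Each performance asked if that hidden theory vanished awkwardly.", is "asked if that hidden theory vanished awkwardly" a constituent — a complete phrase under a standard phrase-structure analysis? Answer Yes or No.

Yes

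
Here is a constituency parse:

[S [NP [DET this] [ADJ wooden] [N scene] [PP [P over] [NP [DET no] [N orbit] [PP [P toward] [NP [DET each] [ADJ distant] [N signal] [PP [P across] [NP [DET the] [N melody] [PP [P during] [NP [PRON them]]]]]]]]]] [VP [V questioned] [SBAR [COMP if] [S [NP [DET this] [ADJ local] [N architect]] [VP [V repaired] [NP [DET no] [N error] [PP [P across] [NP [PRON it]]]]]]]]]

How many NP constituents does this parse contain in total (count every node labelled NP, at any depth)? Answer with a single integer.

8

The NP constituents are: [NP this wooden scene over no orbit toward each distant signal across the melody during them]; [NP no orbit toward each distant signal across the melody during them]; [NP each distant signal across the melody during them]; [NP the melody during them]; [NP them]; [NP this local architect] …. Total: 8.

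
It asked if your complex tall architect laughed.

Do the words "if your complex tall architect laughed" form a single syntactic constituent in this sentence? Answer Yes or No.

Yes

These words form the whole subordinate clause headed by "if", so yes — one constituent.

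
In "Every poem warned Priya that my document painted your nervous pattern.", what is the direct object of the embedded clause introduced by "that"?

The verb of the embedded clause introduced by "that" is "painted"; its direct object is the NP "your nervous pattern".

your nervous pattern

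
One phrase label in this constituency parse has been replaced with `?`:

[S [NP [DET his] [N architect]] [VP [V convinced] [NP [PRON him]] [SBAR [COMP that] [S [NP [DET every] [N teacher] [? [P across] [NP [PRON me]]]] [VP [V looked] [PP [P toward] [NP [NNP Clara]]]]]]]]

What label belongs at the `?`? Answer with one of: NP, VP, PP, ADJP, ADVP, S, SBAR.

PP

Looking at what the `?` directly dominates — P 'across', NP — this is a prepositional phrase (PP).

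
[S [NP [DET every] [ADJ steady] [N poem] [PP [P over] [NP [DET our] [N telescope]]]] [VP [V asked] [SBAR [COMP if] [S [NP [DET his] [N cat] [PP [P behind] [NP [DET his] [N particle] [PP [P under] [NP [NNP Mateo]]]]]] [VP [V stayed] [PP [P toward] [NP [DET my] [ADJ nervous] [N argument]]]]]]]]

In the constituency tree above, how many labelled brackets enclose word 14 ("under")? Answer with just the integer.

9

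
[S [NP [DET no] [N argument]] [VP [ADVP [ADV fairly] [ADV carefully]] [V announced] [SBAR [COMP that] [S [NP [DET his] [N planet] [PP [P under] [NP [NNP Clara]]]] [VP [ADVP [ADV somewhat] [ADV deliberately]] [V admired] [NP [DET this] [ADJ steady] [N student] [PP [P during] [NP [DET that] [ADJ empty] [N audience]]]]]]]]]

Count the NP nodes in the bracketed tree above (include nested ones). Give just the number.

Listing each NP by its span: [NP no argument]; [NP his planet under Clara]; [NP Clara]; [NP this steady student during that empty audience]; [NP that empty audience] — that makes 5.

5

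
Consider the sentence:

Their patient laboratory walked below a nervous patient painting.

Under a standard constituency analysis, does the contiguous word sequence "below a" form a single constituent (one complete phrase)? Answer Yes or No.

No

The sequence begins inside the preposition "below" and ends inside the noun phrase "a nervous patient painting"; it crosses a phrase boundary, so no single node in the tree spans exactly those words.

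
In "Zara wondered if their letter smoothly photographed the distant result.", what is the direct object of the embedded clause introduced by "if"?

the distant result

The verb of the embedded clause introduced by "if" is "photographed"; its direct object is the NP "the distant result".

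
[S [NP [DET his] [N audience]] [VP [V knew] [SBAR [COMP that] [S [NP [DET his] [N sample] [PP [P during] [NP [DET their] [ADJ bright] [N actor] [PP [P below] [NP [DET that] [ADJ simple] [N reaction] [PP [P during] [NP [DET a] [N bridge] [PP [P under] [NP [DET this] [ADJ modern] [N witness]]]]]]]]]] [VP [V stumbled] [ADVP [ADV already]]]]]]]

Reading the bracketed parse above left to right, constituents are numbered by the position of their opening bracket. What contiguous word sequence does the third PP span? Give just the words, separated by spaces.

during a bridge under this modern witness

In left-to-right order the PP constituents are "during their bright actor below that simple reaction during a bridge under this modern witness"; "below that simple reaction during a bridge under this modern witness"; "during a bridge under this modern witness"; "under this modern witness". Number 3 is "during a bridge under this modern witness".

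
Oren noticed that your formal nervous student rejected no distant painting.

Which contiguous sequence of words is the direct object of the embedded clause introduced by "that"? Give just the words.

no distant painting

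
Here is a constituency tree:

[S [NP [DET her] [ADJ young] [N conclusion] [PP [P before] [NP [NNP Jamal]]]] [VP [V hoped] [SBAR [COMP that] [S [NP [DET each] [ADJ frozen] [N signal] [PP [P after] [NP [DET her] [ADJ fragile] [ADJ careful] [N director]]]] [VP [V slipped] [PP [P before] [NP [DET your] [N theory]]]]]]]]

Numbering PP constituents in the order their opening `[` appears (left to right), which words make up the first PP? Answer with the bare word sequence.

before Jamal

The PP opening brackets appear, in order, over: "before Jamal"; "after her fragile careful director"; "before your theory". The first one spans "before Jamal".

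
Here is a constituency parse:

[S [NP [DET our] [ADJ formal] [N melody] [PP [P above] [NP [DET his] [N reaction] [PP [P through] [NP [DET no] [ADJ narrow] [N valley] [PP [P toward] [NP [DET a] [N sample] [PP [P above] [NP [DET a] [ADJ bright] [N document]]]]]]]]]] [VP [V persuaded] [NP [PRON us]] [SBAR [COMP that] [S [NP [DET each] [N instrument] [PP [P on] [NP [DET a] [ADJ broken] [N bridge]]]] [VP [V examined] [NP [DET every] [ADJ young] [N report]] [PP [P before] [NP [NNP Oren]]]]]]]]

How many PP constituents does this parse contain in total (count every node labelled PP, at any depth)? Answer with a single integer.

Scanning left to right, an opening `[PP` appears at word positions 4, 7, 11, 14, 23, 31 — 6 in total.

6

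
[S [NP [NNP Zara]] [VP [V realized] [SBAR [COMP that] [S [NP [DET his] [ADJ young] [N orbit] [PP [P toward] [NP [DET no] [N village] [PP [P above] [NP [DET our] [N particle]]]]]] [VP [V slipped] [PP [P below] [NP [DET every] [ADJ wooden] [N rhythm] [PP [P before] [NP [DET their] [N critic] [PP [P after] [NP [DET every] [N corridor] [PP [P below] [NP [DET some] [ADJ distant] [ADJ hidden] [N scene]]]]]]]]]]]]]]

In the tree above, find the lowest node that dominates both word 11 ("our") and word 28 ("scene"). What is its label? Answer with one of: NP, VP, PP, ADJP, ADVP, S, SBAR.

Both words fall inside [S his young orbit toward no village above our particle slipped below every wooden rhythm before their critic after every corridor below some distant hidden scene] (words 4–28), and no smaller constituent contains them both. Label: S.

S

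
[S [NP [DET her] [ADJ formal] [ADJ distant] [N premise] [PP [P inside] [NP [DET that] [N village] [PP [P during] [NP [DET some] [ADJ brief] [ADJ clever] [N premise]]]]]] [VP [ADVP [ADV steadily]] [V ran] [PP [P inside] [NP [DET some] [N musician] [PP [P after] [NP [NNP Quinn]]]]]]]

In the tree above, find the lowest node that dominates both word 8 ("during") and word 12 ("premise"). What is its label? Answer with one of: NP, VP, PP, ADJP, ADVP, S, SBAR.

Both words fall inside [PP during some brief clever premise] (words 8–12), and no smaller constituent contains them both. Label: PP.

PP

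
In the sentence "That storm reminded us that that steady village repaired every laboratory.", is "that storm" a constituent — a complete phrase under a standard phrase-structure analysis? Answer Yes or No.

Yes

"that storm" is exactly the noun phrase [NP that storm], a complete constituent.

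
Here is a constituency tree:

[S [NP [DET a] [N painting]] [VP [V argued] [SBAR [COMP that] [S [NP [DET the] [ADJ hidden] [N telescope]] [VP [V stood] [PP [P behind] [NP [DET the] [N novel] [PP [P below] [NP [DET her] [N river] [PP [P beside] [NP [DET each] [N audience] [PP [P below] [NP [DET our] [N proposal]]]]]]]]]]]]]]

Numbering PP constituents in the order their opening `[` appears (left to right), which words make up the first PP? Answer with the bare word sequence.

In left-to-right order the PP constituents are "behind the novel below her river beside each audience below our proposal"; "below her river beside each audience below our proposal"; "beside each audience below our proposal"; "below our proposal". Number 1 is "behind the novel below her river beside each audience below our proposal".

behind the novel below her river beside each audience below our proposal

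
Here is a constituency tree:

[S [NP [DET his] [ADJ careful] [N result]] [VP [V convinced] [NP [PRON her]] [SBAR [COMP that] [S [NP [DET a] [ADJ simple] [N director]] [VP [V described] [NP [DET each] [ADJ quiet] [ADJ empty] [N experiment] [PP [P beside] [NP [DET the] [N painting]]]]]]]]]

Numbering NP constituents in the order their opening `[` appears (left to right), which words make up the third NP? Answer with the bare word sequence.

Opening `[NP` markers occur at word positions 1, 5, 7, 11, 16; the third of these opens the constituent [NP a simple director].

a simple director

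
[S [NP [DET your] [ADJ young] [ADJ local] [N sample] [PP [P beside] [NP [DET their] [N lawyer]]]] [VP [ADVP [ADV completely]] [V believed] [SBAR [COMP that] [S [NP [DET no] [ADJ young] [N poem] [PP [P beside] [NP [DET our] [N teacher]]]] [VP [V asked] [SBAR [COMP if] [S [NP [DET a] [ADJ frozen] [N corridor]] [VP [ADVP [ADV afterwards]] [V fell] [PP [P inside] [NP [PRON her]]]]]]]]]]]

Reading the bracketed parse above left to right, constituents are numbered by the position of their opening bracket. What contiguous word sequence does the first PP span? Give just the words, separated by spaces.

beside their lawyer

In left-to-right order the PP constituents are "beside their lawyer"; "beside our teacher"; "inside her". Number 1 is "beside their lawyer".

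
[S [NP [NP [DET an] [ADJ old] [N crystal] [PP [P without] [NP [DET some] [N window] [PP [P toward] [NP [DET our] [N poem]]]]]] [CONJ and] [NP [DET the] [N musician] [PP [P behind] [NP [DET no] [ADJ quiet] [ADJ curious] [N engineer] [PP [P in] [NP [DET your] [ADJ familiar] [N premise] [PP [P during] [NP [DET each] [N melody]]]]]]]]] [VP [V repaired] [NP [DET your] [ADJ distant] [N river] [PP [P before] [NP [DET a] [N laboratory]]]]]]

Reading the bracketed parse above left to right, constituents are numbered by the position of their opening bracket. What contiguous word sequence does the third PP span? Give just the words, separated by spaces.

behind no quiet curious engineer in your familiar premise during each melody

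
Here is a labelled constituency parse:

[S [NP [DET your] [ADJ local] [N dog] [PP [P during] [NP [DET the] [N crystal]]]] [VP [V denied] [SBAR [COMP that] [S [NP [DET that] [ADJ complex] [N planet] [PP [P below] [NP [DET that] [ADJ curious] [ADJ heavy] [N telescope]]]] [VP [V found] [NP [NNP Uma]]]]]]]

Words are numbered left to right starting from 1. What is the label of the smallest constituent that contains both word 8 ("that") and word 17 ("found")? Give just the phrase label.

SBAR

Both words fall inside [SBAR that that complex planet below that curious heavy telescope found Uma] (words 8–18), and no smaller constituent contains them both. Label: SBAR.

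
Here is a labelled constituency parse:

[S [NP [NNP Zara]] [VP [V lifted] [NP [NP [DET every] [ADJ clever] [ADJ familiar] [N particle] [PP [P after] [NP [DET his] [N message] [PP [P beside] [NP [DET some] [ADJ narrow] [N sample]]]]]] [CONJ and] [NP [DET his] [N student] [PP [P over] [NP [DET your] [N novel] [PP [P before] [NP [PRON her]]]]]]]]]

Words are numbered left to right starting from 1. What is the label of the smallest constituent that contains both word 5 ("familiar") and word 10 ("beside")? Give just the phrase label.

NP

The smallest bracket enclosing both words is [NP every clever familiar particle after his message beside some narrow sample], so the label is NP.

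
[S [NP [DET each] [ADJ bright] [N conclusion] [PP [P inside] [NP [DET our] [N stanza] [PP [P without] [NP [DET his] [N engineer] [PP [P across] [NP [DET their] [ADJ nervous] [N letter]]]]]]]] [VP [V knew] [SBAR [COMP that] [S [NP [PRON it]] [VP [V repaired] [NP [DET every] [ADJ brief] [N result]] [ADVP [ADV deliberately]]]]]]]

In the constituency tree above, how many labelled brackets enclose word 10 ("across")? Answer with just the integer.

8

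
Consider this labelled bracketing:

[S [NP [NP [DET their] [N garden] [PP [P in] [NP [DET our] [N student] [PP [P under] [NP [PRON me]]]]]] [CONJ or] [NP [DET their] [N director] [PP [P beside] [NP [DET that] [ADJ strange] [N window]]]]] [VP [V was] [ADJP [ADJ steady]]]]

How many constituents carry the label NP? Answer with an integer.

Listing each NP by its span: [NP their garden in our student under me or their director beside that strange window]; [NP their garden in our student under me]; [NP our student under me]; [NP me]; [NP their director beside that strange window]; [NP that strange window] — that makes 6.

6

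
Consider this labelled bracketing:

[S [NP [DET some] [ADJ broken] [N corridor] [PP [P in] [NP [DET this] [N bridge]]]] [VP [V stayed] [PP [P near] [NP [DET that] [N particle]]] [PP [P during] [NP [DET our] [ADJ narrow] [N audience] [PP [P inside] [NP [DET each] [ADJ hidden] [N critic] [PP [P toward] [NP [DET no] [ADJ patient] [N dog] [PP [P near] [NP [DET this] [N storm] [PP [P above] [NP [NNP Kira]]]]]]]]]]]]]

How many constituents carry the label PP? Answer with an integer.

7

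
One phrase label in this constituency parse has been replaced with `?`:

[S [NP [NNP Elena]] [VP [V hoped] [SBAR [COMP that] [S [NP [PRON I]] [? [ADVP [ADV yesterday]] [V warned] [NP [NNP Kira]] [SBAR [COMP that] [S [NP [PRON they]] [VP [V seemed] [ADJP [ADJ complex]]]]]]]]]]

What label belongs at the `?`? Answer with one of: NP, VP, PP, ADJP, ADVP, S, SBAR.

VP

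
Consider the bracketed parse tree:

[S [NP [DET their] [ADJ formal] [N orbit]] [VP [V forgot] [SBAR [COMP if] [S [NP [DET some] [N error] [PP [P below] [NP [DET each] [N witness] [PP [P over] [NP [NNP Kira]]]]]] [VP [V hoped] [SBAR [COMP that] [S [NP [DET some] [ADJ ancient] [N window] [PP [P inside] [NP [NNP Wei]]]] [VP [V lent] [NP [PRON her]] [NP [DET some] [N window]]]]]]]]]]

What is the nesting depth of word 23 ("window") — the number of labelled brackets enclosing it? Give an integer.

10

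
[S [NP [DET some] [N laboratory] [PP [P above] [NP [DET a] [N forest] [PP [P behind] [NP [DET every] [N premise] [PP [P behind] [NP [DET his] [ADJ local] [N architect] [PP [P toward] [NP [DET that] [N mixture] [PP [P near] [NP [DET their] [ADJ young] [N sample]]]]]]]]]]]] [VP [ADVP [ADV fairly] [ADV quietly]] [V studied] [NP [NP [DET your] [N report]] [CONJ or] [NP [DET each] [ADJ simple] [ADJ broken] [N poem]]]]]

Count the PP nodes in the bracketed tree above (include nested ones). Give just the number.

5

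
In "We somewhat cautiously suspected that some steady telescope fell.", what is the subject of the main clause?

we

The subject of the main clause is the NP immediately before the verb "suspected": "we".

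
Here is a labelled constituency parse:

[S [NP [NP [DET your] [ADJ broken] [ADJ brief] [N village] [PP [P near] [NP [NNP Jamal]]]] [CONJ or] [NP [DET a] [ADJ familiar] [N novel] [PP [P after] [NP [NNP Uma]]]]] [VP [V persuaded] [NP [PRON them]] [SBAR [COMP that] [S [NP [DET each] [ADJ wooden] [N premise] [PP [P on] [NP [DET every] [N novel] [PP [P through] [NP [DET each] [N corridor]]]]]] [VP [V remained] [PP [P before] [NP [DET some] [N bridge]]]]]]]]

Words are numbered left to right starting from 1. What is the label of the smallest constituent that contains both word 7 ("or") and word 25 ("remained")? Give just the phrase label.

S

The smallest bracket enclosing both words is [S your broken brief village near Jamal or a familiar novel after Uma persuaded them that each wooden premise on every novel through each corridor remained before some bridge], so the label is S.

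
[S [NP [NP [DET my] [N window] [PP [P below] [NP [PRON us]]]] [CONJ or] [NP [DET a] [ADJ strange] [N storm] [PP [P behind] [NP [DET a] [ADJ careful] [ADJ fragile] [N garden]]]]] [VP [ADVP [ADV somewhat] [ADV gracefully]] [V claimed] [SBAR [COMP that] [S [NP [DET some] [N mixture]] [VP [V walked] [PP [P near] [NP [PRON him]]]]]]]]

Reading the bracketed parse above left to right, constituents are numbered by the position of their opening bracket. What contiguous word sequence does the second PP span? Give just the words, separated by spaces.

The PP opening brackets appear, in order, over: "below us"; "behind a careful fragile garden"; "near him". The second one spans "behind a careful fragile garden".

behind a careful fragile garden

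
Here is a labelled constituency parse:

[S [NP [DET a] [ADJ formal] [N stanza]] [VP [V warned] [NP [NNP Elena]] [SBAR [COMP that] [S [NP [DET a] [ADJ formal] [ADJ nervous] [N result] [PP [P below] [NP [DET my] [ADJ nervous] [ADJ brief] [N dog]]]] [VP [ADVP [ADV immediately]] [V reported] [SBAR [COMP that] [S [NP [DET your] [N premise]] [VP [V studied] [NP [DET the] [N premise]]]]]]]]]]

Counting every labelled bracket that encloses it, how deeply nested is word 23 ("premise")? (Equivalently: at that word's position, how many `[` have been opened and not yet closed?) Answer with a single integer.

10

The word sits inside N, which is inside NP, inside VP, inside S, inside SBAR, inside VP, inside S, inside SBAR, inside VP, inside S — 10 brackets in all.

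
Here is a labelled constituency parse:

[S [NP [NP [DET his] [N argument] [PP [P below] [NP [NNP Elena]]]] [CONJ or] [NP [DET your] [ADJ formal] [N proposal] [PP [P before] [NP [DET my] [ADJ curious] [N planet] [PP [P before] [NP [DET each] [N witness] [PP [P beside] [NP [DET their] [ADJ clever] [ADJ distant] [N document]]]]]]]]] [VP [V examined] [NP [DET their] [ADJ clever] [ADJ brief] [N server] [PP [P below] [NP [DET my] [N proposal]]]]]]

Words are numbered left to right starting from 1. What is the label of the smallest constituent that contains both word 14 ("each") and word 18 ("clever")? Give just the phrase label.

NP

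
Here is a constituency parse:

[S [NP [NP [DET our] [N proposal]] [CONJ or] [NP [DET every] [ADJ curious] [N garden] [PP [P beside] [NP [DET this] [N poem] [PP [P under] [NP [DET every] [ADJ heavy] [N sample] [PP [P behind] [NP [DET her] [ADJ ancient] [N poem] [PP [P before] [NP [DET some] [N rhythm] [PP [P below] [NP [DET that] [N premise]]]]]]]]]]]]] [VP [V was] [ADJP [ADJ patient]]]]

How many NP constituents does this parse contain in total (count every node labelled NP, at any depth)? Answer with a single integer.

Listing each NP by its span: [NP our proposal or every curious garden beside this poem under every heavy sample behind her ancient poem before some rhythm below that premise]; [NP our proposal]; [NP every curious garden beside this poem under every heavy sample behind her ancient poem before some rhythm below that premise]; [NP this poem under every heavy sample behind her ancient poem before some rhythm below that premise]; [NP every heavy sample behind her ancient poem before some rhythm below that premise]; [NP her ancient poem before some rhythm below that premise] … — that makes 8.

8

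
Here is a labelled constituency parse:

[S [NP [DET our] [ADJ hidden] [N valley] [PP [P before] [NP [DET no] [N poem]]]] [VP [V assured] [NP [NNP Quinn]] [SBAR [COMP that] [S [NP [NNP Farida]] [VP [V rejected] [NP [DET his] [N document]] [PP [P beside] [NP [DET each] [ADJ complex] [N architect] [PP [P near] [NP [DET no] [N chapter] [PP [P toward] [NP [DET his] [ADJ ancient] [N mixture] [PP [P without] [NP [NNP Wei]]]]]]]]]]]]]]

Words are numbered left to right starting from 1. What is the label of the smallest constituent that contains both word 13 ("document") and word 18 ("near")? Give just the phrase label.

Word 13 lies under S → VP → SBAR → S → VP → NP → N; word 18 lies under S → VP → SBAR → S → VP → PP → NP → PP → P. The lowest shared node is the VP.

VP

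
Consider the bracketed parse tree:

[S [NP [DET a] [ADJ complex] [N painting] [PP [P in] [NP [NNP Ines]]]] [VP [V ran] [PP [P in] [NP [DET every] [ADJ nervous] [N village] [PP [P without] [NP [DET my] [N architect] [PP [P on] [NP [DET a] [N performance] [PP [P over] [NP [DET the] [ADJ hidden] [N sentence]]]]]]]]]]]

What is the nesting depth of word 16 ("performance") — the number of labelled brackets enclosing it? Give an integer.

9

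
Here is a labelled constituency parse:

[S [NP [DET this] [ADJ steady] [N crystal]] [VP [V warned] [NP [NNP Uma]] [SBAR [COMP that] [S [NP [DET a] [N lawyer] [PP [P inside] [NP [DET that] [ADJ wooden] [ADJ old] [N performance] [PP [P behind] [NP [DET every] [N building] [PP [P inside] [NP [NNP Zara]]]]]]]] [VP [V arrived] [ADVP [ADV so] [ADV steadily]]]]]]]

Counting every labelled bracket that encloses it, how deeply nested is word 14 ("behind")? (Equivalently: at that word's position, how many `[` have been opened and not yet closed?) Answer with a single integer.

The word sits inside P, which is inside PP, inside NP, inside PP, inside NP, inside S, inside SBAR, inside VP, inside S — 9 brackets in all.

9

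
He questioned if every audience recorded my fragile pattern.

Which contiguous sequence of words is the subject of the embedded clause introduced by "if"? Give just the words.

every audience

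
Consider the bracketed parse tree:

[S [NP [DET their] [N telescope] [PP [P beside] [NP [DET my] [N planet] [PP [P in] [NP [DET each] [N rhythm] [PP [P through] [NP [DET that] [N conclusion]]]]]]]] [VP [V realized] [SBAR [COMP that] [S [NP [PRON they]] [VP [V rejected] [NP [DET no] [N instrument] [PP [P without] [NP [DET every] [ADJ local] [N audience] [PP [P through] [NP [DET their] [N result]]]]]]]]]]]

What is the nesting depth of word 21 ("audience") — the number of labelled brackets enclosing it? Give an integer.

Path from the root down to the word: S → VP → SBAR → S → VP → NP → PP → NP → N. That is 9 enclosing brackets.

9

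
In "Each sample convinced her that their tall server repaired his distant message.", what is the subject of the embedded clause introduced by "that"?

their tall server

In the embedded clause introduced by "that" the verb is "repaired"; the NP preceding it, "their tall server", is the subject.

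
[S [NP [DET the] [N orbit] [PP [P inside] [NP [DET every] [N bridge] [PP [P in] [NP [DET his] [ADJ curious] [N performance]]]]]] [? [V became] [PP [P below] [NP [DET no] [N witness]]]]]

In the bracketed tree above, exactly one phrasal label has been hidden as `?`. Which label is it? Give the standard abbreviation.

VP

A constituent whose immediate children are V 'became', PP is a verb phrase: VP.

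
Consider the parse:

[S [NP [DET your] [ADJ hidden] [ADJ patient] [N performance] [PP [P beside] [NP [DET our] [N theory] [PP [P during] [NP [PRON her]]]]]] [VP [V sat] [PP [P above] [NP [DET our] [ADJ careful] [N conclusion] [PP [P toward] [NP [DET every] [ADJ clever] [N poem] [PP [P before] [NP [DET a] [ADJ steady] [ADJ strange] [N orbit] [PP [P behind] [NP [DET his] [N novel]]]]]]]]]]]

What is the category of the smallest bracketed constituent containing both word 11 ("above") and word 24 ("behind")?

PP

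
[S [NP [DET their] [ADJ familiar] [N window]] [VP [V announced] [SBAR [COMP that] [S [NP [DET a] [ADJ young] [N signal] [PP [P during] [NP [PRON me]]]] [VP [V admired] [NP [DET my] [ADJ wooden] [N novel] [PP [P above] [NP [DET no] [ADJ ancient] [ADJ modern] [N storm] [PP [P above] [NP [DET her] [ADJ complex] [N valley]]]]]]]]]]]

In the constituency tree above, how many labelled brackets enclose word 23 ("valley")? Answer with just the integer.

11

The word sits inside N, which is inside NP, inside PP, inside NP, inside PP, inside NP, inside VP, inside S, inside SBAR, inside VP, inside S — 11 brackets in all.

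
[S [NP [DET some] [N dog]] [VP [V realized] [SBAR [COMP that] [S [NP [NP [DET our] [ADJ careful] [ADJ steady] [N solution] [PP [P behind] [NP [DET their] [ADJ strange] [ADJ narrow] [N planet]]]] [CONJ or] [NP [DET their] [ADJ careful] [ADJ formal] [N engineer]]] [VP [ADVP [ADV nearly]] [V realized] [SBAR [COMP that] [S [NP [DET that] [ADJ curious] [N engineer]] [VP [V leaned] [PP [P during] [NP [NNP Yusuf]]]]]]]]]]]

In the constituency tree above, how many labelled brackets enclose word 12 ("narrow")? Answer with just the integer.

Counting open brackets not yet closed at "narrow": [S [VP [SBAR [S [NP [NP [PP [NP [ADJ = 9.

9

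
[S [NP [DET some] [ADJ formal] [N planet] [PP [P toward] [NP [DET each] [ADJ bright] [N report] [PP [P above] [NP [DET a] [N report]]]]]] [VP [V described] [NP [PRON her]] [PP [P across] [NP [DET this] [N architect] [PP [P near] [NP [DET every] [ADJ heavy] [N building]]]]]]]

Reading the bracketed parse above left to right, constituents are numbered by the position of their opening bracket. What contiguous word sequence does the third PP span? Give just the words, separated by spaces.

across this architect near every heavy building

The PP opening brackets appear, in order, over: "toward each bright report above a report"; "above a report"; "across this architect near every heavy building"; "near every heavy building". The third one spans "across this architect near every heavy building".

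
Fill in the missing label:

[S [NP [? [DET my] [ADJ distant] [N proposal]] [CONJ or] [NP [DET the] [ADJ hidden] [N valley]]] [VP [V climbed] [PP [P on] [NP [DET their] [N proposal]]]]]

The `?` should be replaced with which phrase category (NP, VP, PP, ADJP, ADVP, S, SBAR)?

NP

A constituent whose immediate children are DET 'my', ADJ 'distant', N 'proposal' is a noun phrase: NP.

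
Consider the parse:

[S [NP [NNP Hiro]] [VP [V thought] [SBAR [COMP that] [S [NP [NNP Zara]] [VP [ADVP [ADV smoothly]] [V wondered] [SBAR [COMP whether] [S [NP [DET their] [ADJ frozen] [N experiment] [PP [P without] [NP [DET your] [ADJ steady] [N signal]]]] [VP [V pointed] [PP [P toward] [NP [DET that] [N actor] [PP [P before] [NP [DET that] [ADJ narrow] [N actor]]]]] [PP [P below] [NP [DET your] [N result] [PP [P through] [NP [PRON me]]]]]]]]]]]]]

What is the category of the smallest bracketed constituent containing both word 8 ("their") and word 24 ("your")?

S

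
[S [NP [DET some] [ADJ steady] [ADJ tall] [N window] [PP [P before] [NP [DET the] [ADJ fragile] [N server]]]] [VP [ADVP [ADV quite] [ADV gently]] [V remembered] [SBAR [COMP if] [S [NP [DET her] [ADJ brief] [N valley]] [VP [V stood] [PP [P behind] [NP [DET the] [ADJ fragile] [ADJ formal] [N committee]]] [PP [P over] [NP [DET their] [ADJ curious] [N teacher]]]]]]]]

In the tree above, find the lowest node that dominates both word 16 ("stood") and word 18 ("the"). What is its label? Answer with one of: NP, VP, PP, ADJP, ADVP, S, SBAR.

VP

The smallest bracket enclosing both words is [VP stood behind the fragile formal committee over their curious teacher], so the label is VP.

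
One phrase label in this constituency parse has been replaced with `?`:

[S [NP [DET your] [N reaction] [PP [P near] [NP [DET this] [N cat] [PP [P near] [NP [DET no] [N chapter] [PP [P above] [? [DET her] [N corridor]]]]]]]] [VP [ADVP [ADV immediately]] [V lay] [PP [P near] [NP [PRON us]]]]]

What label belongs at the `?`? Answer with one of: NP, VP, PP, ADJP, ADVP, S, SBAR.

A constituent whose immediate children are DET 'her', N 'corridor' is a noun phrase: NP.

NP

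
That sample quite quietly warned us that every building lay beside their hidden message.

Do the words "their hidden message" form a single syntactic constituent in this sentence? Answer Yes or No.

"their hidden message" is exactly the noun phrase [NP their hidden message], a complete constituent.

Yes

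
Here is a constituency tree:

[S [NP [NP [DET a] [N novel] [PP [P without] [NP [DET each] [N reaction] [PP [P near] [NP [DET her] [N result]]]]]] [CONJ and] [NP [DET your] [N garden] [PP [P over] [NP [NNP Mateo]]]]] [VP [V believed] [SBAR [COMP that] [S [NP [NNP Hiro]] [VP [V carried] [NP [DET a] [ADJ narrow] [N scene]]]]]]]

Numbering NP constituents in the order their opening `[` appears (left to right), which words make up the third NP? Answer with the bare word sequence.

each reaction near her result

The NP opening brackets appear, in order, over: "a novel without each reaction near her result and your garden over Mateo"; "a novel without each reaction near her result"; "each reaction near her result"; "her result"; "your garden over Mateo"; "Mateo"; "Hiro"; "a narrow scene". The third one spans "each reaction near her result".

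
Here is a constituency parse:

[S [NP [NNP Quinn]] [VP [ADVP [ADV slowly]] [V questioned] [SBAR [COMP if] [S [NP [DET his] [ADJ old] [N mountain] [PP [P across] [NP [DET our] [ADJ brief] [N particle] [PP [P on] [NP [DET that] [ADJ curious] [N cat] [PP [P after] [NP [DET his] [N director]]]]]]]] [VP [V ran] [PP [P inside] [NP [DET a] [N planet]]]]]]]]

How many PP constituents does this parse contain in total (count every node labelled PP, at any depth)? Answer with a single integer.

4

Listing each PP by its span: [PP across our brief particle on that curious cat after his director]; [PP on that curious cat after his director]; [PP after his director]; [PP inside a planet] — that makes 4.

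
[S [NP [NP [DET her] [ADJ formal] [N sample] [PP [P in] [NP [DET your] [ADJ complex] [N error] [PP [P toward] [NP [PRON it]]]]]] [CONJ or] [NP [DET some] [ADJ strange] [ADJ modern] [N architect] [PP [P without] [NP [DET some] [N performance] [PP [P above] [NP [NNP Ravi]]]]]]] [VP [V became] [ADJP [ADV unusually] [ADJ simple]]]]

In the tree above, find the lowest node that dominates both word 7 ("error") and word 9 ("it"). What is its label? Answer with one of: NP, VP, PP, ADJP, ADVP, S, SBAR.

NP

The smallest bracket enclosing both words is [NP your complex error toward it], so the label is NP.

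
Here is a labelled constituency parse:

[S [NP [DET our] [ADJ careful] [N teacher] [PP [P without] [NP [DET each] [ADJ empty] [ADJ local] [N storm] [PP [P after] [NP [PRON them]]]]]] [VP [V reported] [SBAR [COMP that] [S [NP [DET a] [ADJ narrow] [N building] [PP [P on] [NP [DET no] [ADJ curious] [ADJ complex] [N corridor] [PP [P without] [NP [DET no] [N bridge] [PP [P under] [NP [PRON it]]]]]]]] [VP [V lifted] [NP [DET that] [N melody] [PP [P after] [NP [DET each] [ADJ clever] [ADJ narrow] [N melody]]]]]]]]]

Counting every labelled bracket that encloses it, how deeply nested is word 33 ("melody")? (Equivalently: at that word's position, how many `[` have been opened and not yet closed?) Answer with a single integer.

Counting open brackets not yet closed at "melody": [S [VP [SBAR [S [VP [NP [PP [NP [N = 9.

9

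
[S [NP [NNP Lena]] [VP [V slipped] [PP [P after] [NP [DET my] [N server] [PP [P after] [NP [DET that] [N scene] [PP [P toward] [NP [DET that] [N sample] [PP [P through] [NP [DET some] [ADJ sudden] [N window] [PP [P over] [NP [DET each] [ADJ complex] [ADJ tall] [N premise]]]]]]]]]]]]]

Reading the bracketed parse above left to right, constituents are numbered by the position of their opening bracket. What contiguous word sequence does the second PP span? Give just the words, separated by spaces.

after that scene toward that sample through some sudden window over each complex tall premise

In left-to-right order the PP constituents are "after my server after that scene toward that sample through some sudden window over each complex tall premise"; "after that scene toward that sample through some sudden window over each complex tall premise"; "toward that sample through some sudden window over each complex tall premise"; "through some sudden window over each complex tall premise"; "over each complex tall premise". Number 2 is "after that scene toward that sample through some sudden window over each complex tall premise".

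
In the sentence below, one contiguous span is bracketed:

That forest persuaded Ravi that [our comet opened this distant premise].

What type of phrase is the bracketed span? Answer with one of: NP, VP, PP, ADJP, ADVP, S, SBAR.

S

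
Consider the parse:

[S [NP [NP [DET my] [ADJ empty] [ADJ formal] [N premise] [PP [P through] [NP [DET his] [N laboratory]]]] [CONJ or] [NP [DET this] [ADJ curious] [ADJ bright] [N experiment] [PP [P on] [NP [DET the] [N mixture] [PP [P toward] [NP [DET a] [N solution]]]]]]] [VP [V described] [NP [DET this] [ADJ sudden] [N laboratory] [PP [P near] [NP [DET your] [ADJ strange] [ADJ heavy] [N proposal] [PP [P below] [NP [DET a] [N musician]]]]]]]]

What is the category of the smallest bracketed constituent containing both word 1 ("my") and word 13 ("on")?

NP

Both words fall inside [NP my empty formal premise through his laboratory or this curious bright experiment on the mixture toward a solution] (words 1–18), and no smaller constituent contains them both. Label: NP.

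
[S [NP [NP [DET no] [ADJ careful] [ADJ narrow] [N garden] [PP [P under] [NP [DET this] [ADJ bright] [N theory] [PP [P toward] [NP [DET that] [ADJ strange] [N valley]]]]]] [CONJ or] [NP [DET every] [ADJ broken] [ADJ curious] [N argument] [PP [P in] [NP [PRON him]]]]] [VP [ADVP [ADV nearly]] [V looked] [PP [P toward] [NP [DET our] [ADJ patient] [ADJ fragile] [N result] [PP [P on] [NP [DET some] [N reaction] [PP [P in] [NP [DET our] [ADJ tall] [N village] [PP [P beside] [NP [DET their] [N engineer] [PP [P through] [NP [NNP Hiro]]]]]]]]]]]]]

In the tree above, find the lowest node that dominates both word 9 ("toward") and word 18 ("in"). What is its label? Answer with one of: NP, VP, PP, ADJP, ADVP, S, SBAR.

NP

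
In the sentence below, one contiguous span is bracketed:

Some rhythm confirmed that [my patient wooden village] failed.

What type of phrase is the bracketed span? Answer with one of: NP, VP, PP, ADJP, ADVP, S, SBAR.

NP

The span is built around the noun "village" — a noun phrase (NP).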